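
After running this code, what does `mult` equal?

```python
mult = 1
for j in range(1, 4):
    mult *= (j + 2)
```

Let's trace through this code step by step.

Initialize: mult = 1
Entering loop: for j in range(1, 4):

After execution: mult = 60
60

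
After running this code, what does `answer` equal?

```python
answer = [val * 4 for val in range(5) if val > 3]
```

Let's trace through this code step by step.

Initialize: answer = [val * 4 for val in range(5) if val > 3]

After execution: answer = [16]
[16]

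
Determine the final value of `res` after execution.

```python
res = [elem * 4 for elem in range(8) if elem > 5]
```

Let's trace through this code step by step.

Initialize: res = [elem * 4 for elem in range(8) if elem > 5]

After execution: res = [24, 28]
[24, 28]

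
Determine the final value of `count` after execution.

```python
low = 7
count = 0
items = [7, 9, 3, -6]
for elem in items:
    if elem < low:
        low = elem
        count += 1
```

Let's trace through this code step by step.

Initialize: low = 7
Initialize: count = 0
Initialize: items = [7, 9, 3, -6]
Entering loop: for elem in items:

After execution: count = 2
2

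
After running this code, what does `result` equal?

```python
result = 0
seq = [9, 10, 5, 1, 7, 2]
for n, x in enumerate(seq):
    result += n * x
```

Let's trace through this code step by step.

Initialize: result = 0
Initialize: seq = [9, 10, 5, 1, 7, 2]
Entering loop: for n, x in enumerate(seq):

After execution: result = 61
61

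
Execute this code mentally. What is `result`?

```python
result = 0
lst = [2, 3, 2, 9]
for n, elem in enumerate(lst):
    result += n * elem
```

Let's trace through this code step by step.

Initialize: result = 0
Initialize: lst = [2, 3, 2, 9]
Entering loop: for n, elem in enumerate(lst):

After execution: result = 34
34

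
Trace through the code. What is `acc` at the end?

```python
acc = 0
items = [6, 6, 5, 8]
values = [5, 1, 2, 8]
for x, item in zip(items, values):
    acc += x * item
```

Let's trace through this code step by step.

Initialize: acc = 0
Initialize: items = [6, 6, 5, 8]
Initialize: values = [5, 1, 2, 8]
Entering loop: for x, item in zip(items, values):

After execution: acc = 110
110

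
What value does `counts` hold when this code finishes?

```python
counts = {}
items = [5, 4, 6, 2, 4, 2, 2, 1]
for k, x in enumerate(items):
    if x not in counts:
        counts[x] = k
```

Let's trace through this code step by step.

Initialize: counts = {}
Initialize: items = [5, 4, 6, 2, 4, 2, 2, 1]
Entering loop: for k, x in enumerate(items):

After execution: counts = {5: 0, 4: 1, 6: 2, 2: 3, 1: 7}
{5: 0, 4: 1, 6: 2, 2: 3, 1: 7}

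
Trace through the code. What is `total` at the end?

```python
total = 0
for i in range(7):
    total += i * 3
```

Let's trace through this code step by step.

Initialize: total = 0
Entering loop: for i in range(7):

After execution: total = 63
63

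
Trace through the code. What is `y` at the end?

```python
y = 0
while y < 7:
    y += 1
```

Let's trace through this code step by step.

Initialize: y = 0
Entering loop: while y < 7:

After execution: y = 7
7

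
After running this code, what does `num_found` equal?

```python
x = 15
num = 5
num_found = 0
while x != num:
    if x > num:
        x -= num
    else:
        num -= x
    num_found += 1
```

Let's trace through this code step by step.

Initialize: x = 15
Initialize: num = 5
Initialize: num_found = 0
Entering loop: while x != num:

After execution: num_found = 2
2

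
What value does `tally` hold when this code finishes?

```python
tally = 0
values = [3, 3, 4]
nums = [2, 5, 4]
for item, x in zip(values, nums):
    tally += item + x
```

Let's trace through this code step by step.

Initialize: tally = 0
Initialize: values = [3, 3, 4]
Initialize: nums = [2, 5, 4]
Entering loop: for item, x in zip(values, nums):

After execution: tally = 21
21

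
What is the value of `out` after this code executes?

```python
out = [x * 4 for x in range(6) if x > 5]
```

Let's trace through this code step by step.

Initialize: out = [x * 4 for x in range(6) if x > 5]

After execution: out = []
[]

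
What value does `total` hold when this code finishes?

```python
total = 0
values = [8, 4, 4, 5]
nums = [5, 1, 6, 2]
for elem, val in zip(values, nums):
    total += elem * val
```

Let's trace through this code step by step.

Initialize: total = 0
Initialize: values = [8, 4, 4, 5]
Initialize: nums = [5, 1, 6, 2]
Entering loop: for elem, val in zip(values, nums):

After execution: total = 78
78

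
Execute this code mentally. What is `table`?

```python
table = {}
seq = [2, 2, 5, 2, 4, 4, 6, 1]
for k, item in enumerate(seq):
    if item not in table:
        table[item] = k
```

Let's trace through this code step by step.

Initialize: table = {}
Initialize: seq = [2, 2, 5, 2, 4, 4, 6, 1]
Entering loop: for k, item in enumerate(seq):

After execution: table = {2: 0, 5: 2, 4: 4, 6: 6, 1: 7}
{2: 0, 5: 2, 4: 4, 6: 6, 1: 7}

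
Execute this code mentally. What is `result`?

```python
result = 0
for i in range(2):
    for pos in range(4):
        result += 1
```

Let's trace through this code step by step.

Initialize: result = 0
Entering loop: for i in range(2):

After execution: result = 8
8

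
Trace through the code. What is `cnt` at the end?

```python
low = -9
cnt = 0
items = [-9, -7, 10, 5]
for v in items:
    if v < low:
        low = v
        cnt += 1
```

Let's trace through this code step by step.

Initialize: low = -9
Initialize: cnt = 0
Initialize: items = [-9, -7, 10, 5]
Entering loop: for v in items:

After execution: cnt = 0
0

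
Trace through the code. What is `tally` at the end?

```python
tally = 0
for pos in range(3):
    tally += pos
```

Let's trace through this code step by step.

Initialize: tally = 0
Entering loop: for pos in range(3):

After execution: tally = 3
3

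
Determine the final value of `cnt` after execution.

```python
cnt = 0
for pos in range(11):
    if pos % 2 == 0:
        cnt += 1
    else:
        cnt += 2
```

Let's trace through this code step by step.

Initialize: cnt = 0
Entering loop: for pos in range(11):

After execution: cnt = 16
16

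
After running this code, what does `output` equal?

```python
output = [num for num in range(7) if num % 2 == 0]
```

Let's trace through this code step by step.

Initialize: output = [num for num in range(7) if num % 2 == 0]

After execution: output = [0, 2, 4, 6]
[0, 2, 4, 6]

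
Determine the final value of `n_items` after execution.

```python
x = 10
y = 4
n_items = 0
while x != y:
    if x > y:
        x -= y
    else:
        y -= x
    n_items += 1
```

Let's trace through this code step by step.

Initialize: x = 10
Initialize: y = 4
Initialize: n_items = 0
Entering loop: while x != y:

After execution: n_items = 3
3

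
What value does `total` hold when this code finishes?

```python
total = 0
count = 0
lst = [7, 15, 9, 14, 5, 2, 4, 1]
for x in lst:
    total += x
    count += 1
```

Let's trace through this code step by step.

Initialize: total = 0
Initialize: count = 0
Initialize: lst = [7, 15, 9, 14, 5, 2, 4, 1]
Entering loop: for x in lst:

After execution: total = 57
57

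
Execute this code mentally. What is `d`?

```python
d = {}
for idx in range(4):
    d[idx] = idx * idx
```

Let's trace through this code step by step.

Initialize: d = {}
Entering loop: for idx in range(4):

After execution: d = {0: 0, 1: 1, 2: 4, 3: 9}
{0: 0, 1: 1, 2: 4, 3: 9}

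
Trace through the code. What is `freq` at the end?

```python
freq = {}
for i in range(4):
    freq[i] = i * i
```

Let's trace through this code step by step.

Initialize: freq = {}
Entering loop: for i in range(4):

After execution: freq = {0: 0, 1: 1, 2: 4, 3: 9}
{0: 0, 1: 1, 2: 4, 3: 9}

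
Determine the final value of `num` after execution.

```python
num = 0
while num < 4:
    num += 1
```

Let's trace through this code step by step.

Initialize: num = 0
Entering loop: while num < 4:

After execution: num = 4
4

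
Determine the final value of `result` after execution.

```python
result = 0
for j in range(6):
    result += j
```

Let's trace through this code step by step.

Initialize: result = 0
Entering loop: for j in range(6):

After execution: result = 15
15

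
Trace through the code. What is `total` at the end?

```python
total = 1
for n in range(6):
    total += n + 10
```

Let's trace through this code step by step.

Initialize: total = 1
Entering loop: for n in range(6):

After execution: total = 76
76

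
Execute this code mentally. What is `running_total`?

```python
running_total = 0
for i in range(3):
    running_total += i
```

Let's trace through this code step by step.

Initialize: running_total = 0
Entering loop: for i in range(3):

After execution: running_total = 3
3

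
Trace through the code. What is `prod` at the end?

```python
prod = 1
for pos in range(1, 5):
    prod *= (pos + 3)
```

Let's trace through this code step by step.

Initialize: prod = 1
Entering loop: for pos in range(1, 5):

After execution: prod = 840
840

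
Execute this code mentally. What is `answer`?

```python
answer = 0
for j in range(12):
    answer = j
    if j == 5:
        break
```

Let's trace through this code step by step.

Initialize: answer = 0
Entering loop: for j in range(12):

After execution: answer = 5
5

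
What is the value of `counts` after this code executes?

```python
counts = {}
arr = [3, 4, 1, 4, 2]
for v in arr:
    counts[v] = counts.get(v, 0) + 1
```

Let's trace through this code step by step.

Initialize: counts = {}
Initialize: arr = [3, 4, 1, 4, 2]
Entering loop: for v in arr:

After execution: counts = {3: 1, 4: 2, 1: 1, 2: 1}
{3: 1, 4: 2, 1: 1, 2: 1}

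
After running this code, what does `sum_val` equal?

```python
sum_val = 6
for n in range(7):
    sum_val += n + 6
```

Let's trace through this code step by step.

Initialize: sum_val = 6
Entering loop: for n in range(7):

After execution: sum_val = 69
69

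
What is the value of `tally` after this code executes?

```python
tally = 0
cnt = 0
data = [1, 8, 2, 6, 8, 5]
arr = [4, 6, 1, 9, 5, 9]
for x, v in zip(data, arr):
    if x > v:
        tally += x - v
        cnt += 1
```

Let's trace through this code step by step.

Initialize: tally = 0
Initialize: cnt = 0
Initialize: data = [1, 8, 2, 6, 8, 5]
Initialize: arr = [4, 6, 1, 9, 5, 9]
Entering loop: for x, v in zip(data, arr):

After execution: tally = 6
6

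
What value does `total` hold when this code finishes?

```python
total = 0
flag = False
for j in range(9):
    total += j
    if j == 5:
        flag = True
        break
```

Let's trace through this code step by step.

Initialize: total = 0
Initialize: flag = False
Entering loop: for j in range(9):

After execution: total = 15
15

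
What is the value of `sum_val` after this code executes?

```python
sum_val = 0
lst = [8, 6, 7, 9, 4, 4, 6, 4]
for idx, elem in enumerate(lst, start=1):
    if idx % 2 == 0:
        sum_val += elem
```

Let's trace through this code step by step.

Initialize: sum_val = 0
Initialize: lst = [8, 6, 7, 9, 4, 4, 6, 4]
Entering loop: for idx, elem in enumerate(lst, start=1):

After execution: sum_val = 23
23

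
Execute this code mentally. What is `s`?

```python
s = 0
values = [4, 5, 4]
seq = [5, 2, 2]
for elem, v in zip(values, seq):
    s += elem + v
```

Let's trace through this code step by step.

Initialize: s = 0
Initialize: values = [4, 5, 4]
Initialize: seq = [5, 2, 2]
Entering loop: for elem, v in zip(values, seq):

After execution: s = 22
22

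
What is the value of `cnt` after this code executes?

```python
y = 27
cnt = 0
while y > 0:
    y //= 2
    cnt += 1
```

Let's trace through this code step by step.

Initialize: y = 27
Initialize: cnt = 0
Entering loop: while y > 0:

After execution: cnt = 5
5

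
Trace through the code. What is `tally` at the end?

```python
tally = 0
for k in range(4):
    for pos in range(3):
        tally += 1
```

Let's trace through this code step by step.

Initialize: tally = 0
Entering loop: for k in range(4):

After execution: tally = 12
12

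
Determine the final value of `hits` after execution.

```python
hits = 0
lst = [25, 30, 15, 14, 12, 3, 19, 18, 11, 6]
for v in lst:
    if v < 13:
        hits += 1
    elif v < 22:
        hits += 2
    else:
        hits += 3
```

Let's trace through this code step by step.

Initialize: hits = 0
Initialize: lst = [25, 30, 15, 14, 12, 3, 19, 18, 11, 6]
Entering loop: for v in lst:

After execution: hits = 18
18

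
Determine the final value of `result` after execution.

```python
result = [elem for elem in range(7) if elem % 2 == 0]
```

Let's trace through this code step by step.

Initialize: result = [elem for elem in range(7) if elem % 2 == 0]

After execution: result = [0, 2, 4, 6]
[0, 2, 4, 6]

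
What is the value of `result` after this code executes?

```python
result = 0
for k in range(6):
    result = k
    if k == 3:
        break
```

Let's trace through this code step by step.

Initialize: result = 0
Entering loop: for k in range(6):

After execution: result = 3
3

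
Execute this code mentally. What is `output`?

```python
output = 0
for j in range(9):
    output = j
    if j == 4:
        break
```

Let's trace through this code step by step.

Initialize: output = 0
Entering loop: for j in range(9):

After execution: output = 4
4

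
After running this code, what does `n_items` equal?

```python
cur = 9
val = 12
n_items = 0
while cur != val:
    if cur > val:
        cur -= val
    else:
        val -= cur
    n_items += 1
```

Let's trace through this code step by step.

Initialize: cur = 9
Initialize: val = 12
Initialize: n_items = 0
Entering loop: while cur != val:

After execution: n_items = 3
3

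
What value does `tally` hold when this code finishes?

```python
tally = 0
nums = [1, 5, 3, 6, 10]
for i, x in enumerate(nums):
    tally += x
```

Let's trace through this code step by step.

Initialize: tally = 0
Initialize: nums = [1, 5, 3, 6, 10]
Entering loop: for i, x in enumerate(nums):

After execution: tally = 25
25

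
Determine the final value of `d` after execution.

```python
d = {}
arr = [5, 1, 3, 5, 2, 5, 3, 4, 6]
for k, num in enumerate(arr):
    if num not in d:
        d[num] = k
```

Let's trace through this code step by step.

Initialize: d = {}
Initialize: arr = [5, 1, 3, 5, 2, 5, 3, 4, 6]
Entering loop: for k, num in enumerate(arr):

After execution: d = {5: 0, 1: 1, 3: 2, 2: 4, 4: 7, 6: 8}
{5: 0, 1: 1, 3: 2, 2: 4, 4: 7, 6: 8}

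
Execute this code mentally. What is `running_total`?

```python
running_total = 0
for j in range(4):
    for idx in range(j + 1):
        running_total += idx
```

Let's trace through this code step by step.

Initialize: running_total = 0
Entering loop: for j in range(4):

After execution: running_total = 10
10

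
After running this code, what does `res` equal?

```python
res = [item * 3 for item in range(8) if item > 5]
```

Let's trace through this code step by step.

Initialize: res = [item * 3 for item in range(8) if item > 5]

After execution: res = [18, 21]
[18, 21]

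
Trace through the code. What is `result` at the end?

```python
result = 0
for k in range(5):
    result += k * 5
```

Let's trace through this code step by step.

Initialize: result = 0
Entering loop: for k in range(5):

After execution: result = 50
50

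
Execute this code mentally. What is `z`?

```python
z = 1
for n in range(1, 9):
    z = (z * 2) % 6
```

Let's trace through this code step by step.

Initialize: z = 1
Entering loop: for n in range(1, 9):

After execution: z = 4
4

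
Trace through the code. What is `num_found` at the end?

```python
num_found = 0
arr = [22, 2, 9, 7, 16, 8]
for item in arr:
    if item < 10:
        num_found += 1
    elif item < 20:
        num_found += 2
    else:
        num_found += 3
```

Let's trace through this code step by step.

Initialize: num_found = 0
Initialize: arr = [22, 2, 9, 7, 16, 8]
Entering loop: for item in arr:

After execution: num_found = 9
9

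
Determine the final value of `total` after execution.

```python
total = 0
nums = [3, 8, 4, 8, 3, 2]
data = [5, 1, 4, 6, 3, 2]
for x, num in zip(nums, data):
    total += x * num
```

Let's trace through this code step by step.

Initialize: total = 0
Initialize: nums = [3, 8, 4, 8, 3, 2]
Initialize: data = [5, 1, 4, 6, 3, 2]
Entering loop: for x, num in zip(nums, data):

After execution: total = 100
100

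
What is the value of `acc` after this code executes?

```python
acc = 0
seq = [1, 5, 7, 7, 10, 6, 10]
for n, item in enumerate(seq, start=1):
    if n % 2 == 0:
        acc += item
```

Let's trace through this code step by step.

Initialize: acc = 0
Initialize: seq = [1, 5, 7, 7, 10, 6, 10]
Entering loop: for n, item in enumerate(seq, start=1):

After execution: acc = 18
18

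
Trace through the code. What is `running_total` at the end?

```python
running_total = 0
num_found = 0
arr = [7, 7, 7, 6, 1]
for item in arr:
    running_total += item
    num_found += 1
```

Let's trace through this code step by step.

Initialize: running_total = 0
Initialize: num_found = 0
Initialize: arr = [7, 7, 7, 6, 1]
Entering loop: for item in arr:

After execution: running_total = 28
28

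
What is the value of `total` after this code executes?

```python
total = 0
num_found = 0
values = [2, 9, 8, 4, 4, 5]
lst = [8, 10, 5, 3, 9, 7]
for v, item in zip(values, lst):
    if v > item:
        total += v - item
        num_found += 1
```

Let's trace through this code step by step.

Initialize: total = 0
Initialize: num_found = 0
Initialize: values = [2, 9, 8, 4, 4, 5]
Initialize: lst = [8, 10, 5, 3, 9, 7]
Entering loop: for v, item in zip(values, lst):

After execution: total = 4
4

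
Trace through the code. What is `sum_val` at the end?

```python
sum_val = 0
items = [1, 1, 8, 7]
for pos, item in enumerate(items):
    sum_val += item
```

Let's trace through this code step by step.

Initialize: sum_val = 0
Initialize: items = [1, 1, 8, 7]
Entering loop: for pos, item in enumerate(items):

After execution: sum_val = 17
17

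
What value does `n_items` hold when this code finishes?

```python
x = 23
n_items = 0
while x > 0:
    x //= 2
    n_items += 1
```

Let's trace through this code step by step.

Initialize: x = 23
Initialize: n_items = 0
Entering loop: while x > 0:

After execution: n_items = 5
5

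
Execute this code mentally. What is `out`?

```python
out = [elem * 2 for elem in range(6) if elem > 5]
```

Let's trace through this code step by step.

Initialize: out = [elem * 2 for elem in range(6) if elem > 5]

After execution: out = []
[]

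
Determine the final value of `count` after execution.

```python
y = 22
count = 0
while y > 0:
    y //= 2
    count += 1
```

Let's trace through this code step by step.

Initialize: y = 22
Initialize: count = 0
Entering loop: while y > 0:

After execution: count = 5
5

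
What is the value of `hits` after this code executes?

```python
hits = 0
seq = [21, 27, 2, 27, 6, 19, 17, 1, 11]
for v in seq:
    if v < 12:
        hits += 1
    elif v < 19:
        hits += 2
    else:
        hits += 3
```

Let's trace through this code step by step.

Initialize: hits = 0
Initialize: seq = [21, 27, 2, 27, 6, 19, 17, 1, 11]
Entering loop: for v in seq:

After execution: hits = 18
18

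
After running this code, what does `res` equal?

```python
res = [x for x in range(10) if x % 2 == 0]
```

Let's trace through this code step by step.

Initialize: res = [x for x in range(10) if x % 2 == 0]

After execution: res = [0, 2, 4, 6, 8]
[0, 2, 4, 6, 8]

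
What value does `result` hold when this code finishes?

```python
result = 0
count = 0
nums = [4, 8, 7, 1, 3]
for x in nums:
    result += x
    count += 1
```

Let's trace through this code step by step.

Initialize: result = 0
Initialize: count = 0
Initialize: nums = [4, 8, 7, 1, 3]
Entering loop: for x in nums:

After execution: result = 23
23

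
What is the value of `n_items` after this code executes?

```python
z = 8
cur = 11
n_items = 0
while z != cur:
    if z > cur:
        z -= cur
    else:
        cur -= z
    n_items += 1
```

Let's trace through this code step by step.

Initialize: z = 8
Initialize: cur = 11
Initialize: n_items = 0
Entering loop: while z != cur:

After execution: n_items = 5
5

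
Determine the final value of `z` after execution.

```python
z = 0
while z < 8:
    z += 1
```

Let's trace through this code step by step.

Initialize: z = 0
Entering loop: while z < 8:

After execution: z = 8
8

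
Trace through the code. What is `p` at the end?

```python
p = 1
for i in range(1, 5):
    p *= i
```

Let's trace through this code step by step.

Initialize: p = 1
Entering loop: for i in range(1, 5):

After execution: p = 24
24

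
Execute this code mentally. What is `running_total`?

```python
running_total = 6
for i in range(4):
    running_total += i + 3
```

Let's trace through this code step by step.

Initialize: running_total = 6
Entering loop: for i in range(4):

After execution: running_total = 24
24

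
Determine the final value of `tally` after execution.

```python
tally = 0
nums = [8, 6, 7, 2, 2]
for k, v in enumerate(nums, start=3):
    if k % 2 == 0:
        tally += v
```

Let's trace through this code step by step.

Initialize: tally = 0
Initialize: nums = [8, 6, 7, 2, 2]
Entering loop: for k, v in enumerate(nums, start=3):

After execution: tally = 8
8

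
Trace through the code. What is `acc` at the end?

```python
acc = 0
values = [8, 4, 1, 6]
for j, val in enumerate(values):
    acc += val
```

Let's trace through this code step by step.

Initialize: acc = 0
Initialize: values = [8, 4, 1, 6]
Entering loop: for j, val in enumerate(values):

After execution: acc = 19
19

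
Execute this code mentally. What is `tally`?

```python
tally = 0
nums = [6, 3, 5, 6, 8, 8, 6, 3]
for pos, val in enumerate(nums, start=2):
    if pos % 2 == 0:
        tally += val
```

Let's trace through this code step by step.

Initialize: tally = 0
Initialize: nums = [6, 3, 5, 6, 8, 8, 6, 3]
Entering loop: for pos, val in enumerate(nums, start=2):

After execution: tally = 25
25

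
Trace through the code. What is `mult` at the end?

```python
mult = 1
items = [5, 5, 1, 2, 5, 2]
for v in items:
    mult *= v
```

Let's trace through this code step by step.

Initialize: mult = 1
Initialize: items = [5, 5, 1, 2, 5, 2]
Entering loop: for v in items:

After execution: mult = 500
500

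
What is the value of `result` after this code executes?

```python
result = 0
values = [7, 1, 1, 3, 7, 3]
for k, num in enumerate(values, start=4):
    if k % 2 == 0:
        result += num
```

Let's trace through this code step by step.

Initialize: result = 0
Initialize: values = [7, 1, 1, 3, 7, 3]
Entering loop: for k, num in enumerate(values, start=4):

After execution: result = 15
15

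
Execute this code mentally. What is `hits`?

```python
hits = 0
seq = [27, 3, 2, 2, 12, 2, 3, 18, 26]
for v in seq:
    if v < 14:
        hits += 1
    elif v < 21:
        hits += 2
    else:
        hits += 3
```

Let's trace through this code step by step.

Initialize: hits = 0
Initialize: seq = [27, 3, 2, 2, 12, 2, 3, 18, 26]
Entering loop: for v in seq:

After execution: hits = 14
14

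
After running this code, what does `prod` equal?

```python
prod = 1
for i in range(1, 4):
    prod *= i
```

Let's trace through this code step by step.

Initialize: prod = 1
Entering loop: for i in range(1, 4):

After execution: prod = 6
6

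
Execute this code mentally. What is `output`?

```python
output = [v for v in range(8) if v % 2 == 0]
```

Let's trace through this code step by step.

Initialize: output = [v for v in range(8) if v % 2 == 0]

After execution: output = [0, 2, 4, 6]
[0, 2, 4, 6]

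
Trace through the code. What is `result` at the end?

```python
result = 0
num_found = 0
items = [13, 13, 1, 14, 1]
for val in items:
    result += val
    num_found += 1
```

Let's trace through this code step by step.

Initialize: result = 0
Initialize: num_found = 0
Initialize: items = [13, 13, 1, 14, 1]
Entering loop: for val in items:

After execution: result = 42
42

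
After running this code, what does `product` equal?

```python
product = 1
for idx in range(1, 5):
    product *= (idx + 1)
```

Let's trace through this code step by step.

Initialize: product = 1
Entering loop: for idx in range(1, 5):

After execution: product = 120
120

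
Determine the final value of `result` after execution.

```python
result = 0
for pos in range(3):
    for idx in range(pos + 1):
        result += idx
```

Let's trace through this code step by step.

Initialize: result = 0
Entering loop: for pos in range(3):

After execution: result = 4
4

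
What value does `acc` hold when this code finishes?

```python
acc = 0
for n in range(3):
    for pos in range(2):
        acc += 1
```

Let's trace through this code step by step.

Initialize: acc = 0
Entering loop: for n in range(3):

After execution: acc = 6
6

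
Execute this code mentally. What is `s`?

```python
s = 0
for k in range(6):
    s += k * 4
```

Let's trace through this code step by step.

Initialize: s = 0
Entering loop: for k in range(6):

After execution: s = 60
60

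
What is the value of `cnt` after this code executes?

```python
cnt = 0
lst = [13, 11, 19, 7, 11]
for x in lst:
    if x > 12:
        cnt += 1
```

Let's trace through this code step by step.

Initialize: cnt = 0
Initialize: lst = [13, 11, 19, 7, 11]
Entering loop: for x in lst:

After execution: cnt = 2
2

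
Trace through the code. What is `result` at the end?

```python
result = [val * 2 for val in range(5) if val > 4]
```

Let's trace through this code step by step.

Initialize: result = [val * 2 for val in range(5) if val > 4]

After execution: result = []
[]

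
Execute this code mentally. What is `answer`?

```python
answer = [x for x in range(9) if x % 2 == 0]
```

Let's trace through this code step by step.

Initialize: answer = [x for x in range(9) if x % 2 == 0]

After execution: answer = [0, 2, 4, 6, 8]
[0, 2, 4, 6, 8]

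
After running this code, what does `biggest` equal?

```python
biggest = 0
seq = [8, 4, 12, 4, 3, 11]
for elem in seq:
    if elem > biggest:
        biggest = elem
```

Let's trace through this code step by step.

Initialize: biggest = 0
Initialize: seq = [8, 4, 12, 4, 3, 11]
Entering loop: for elem in seq:

After execution: biggest = 12
12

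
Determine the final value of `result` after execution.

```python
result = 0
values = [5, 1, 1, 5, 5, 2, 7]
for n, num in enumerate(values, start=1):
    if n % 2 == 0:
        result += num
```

Let's trace through this code step by step.

Initialize: result = 0
Initialize: values = [5, 1, 1, 5, 5, 2, 7]
Entering loop: for n, num in enumerate(values, start=1):

After execution: result = 8
8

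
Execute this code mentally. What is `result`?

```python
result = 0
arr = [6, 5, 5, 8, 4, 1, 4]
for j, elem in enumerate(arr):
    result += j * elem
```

Let's trace through this code step by step.

Initialize: result = 0
Initialize: arr = [6, 5, 5, 8, 4, 1, 4]
Entering loop: for j, elem in enumerate(arr):

After execution: result = 84
84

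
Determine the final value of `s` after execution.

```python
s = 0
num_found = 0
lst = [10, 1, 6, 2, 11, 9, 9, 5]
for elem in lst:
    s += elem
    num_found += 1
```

Let's trace through this code step by step.

Initialize: s = 0
Initialize: num_found = 0
Initialize: lst = [10, 1, 6, 2, 11, 9, 9, 5]
Entering loop: for elem in lst:

After execution: s = 53
53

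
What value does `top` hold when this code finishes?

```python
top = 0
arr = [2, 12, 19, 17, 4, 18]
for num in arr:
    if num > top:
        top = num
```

Let's trace through this code step by step.

Initialize: top = 0
Initialize: arr = [2, 12, 19, 17, 4, 18]
Entering loop: for num in arr:

After execution: top = 19
19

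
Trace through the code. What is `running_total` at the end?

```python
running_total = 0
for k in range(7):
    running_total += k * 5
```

Let's trace through this code step by step.

Initialize: running_total = 0
Entering loop: for k in range(7):

After execution: running_total = 105
105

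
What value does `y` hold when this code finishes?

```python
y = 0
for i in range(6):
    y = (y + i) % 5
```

Let's trace through this code step by step.

Initialize: y = 0
Entering loop: for i in range(6):

After execution: y = 0
0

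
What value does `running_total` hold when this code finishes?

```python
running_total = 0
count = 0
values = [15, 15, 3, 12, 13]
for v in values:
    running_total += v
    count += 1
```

Let's trace through this code step by step.

Initialize: running_total = 0
Initialize: count = 0
Initialize: values = [15, 15, 3, 12, 13]
Entering loop: for v in values:

After execution: running_total = 58
58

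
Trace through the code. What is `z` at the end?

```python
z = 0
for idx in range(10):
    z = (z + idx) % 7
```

Let's trace through this code step by step.

Initialize: z = 0
Entering loop: for idx in range(10):

After execution: z = 3
3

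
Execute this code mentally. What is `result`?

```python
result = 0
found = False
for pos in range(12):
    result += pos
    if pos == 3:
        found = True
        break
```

Let's trace through this code step by step.

Initialize: result = 0
Initialize: found = False
Entering loop: for pos in range(12):

After execution: result = 6
6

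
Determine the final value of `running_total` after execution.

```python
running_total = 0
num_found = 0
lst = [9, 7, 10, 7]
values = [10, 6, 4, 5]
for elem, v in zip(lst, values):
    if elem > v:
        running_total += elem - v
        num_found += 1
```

Let's trace through this code step by step.

Initialize: running_total = 0
Initialize: num_found = 0
Initialize: lst = [9, 7, 10, 7]
Initialize: values = [10, 6, 4, 5]
Entering loop: for elem, v in zip(lst, values):

After execution: running_total = 9
9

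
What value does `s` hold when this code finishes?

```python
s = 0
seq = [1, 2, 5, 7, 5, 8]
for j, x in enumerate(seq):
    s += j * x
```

Let's trace through this code step by step.

Initialize: s = 0
Initialize: seq = [1, 2, 5, 7, 5, 8]
Entering loop: for j, x in enumerate(seq):

After execution: s = 93
93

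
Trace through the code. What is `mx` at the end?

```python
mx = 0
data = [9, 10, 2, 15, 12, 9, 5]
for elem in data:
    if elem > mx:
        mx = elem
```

Let's trace through this code step by step.

Initialize: mx = 0
Initialize: data = [9, 10, 2, 15, 12, 9, 5]
Entering loop: for elem in data:

After execution: mx = 15
15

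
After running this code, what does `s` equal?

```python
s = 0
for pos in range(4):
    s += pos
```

Let's trace through this code step by step.

Initialize: s = 0
Entering loop: for pos in range(4):

After execution: s = 6
6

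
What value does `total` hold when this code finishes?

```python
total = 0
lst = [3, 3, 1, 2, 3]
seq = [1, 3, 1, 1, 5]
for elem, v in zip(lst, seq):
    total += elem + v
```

Let's trace through this code step by step.

Initialize: total = 0
Initialize: lst = [3, 3, 1, 2, 3]
Initialize: seq = [1, 3, 1, 1, 5]
Entering loop: for elem, v in zip(lst, seq):

After execution: total = 23
23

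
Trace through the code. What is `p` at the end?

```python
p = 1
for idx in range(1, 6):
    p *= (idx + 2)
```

Let's trace through this code step by step.

Initialize: p = 1
Entering loop: for idx in range(1, 6):

After execution: p = 2520
2520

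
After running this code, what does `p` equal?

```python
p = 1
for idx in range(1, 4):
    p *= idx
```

Let's trace through this code step by step.

Initialize: p = 1
Entering loop: for idx in range(1, 4):

After execution: p = 6
6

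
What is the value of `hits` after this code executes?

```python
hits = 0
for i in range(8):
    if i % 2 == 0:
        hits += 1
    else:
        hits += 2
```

Let's trace through this code step by step.

Initialize: hits = 0
Entering loop: for i in range(8):

After execution: hits = 12
12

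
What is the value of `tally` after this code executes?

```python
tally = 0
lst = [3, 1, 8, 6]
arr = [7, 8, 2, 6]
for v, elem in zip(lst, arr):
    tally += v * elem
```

Let's trace through this code step by step.

Initialize: tally = 0
Initialize: lst = [3, 1, 8, 6]
Initialize: arr = [7, 8, 2, 6]
Entering loop: for v, elem in zip(lst, arr):

After execution: tally = 81
81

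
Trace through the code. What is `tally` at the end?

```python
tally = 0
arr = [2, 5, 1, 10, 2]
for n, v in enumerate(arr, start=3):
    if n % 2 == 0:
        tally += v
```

Let's trace through this code step by step.

Initialize: tally = 0
Initialize: arr = [2, 5, 1, 10, 2]
Entering loop: for n, v in enumerate(arr, start=3):

After execution: tally = 15
15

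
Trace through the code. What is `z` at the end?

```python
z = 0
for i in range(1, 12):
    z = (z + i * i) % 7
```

Let's trace through this code step by step.

Initialize: z = 0
Entering loop: for i in range(1, 12):

After execution: z = 2
2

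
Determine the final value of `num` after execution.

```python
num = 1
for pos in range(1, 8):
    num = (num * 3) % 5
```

Let's trace through this code step by step.

Initialize: num = 1
Entering loop: for pos in range(1, 8):

After execution: num = 2
2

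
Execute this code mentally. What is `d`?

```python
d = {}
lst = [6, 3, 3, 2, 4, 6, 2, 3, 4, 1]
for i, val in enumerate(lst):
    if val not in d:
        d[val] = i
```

Let's trace through this code step by step.

Initialize: d = {}
Initialize: lst = [6, 3, 3, 2, 4, 6, 2, 3, 4, 1]
Entering loop: for i, val in enumerate(lst):

After execution: d = {6: 0, 3: 1, 2: 3, 4: 4, 1: 9}
{6: 0, 3: 1, 2: 3, 4: 4, 1: 9}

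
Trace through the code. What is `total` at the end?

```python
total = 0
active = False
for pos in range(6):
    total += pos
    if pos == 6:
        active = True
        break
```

Let's trace through this code step by step.

Initialize: total = 0
Initialize: active = False
Entering loop: for pos in range(6):

After execution: total = 15
15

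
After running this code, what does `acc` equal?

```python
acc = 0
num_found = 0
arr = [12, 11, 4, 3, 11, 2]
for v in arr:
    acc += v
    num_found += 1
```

Let's trace through this code step by step.

Initialize: acc = 0
Initialize: num_found = 0
Initialize: arr = [12, 11, 4, 3, 11, 2]
Entering loop: for v in arr:

After execution: acc = 43
43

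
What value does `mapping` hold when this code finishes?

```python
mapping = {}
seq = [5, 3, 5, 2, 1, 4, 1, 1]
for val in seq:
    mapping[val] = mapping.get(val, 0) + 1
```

Let's trace through this code step by step.

Initialize: mapping = {}
Initialize: seq = [5, 3, 5, 2, 1, 4, 1, 1]
Entering loop: for val in seq:

After execution: mapping = {5: 2, 3: 1, 2: 1, 1: 3, 4: 1}
{5: 2, 3: 1, 2: 1, 1: 3, 4: 1}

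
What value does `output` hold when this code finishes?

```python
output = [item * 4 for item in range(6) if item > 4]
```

Let's trace through this code step by step.

Initialize: output = [item * 4 for item in range(6) if item > 4]

After execution: output = [20]
[20]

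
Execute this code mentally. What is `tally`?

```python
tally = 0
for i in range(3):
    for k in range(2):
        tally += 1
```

Let's trace through this code step by step.

Initialize: tally = 0
Entering loop: for i in range(3):

After execution: tally = 6
6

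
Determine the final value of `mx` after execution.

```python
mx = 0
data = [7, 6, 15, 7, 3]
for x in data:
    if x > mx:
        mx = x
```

Let's trace through this code step by step.

Initialize: mx = 0
Initialize: data = [7, 6, 15, 7, 3]
Entering loop: for x in data:

After execution: mx = 15
15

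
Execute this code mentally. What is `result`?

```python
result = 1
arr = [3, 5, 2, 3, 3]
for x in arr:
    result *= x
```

Let's trace through this code step by step.

Initialize: result = 1
Initialize: arr = [3, 5, 2, 3, 3]
Entering loop: for x in arr:

After execution: result = 270
270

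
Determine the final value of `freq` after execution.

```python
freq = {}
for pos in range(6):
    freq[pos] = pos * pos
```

Let's trace through this code step by step.

Initialize: freq = {}
Entering loop: for pos in range(6):

After execution: freq = {0: 0, 1: 1, 2: 4, 3: 9, 4: 16, 5: 25}
{0: 0, 1: 1, 2: 4, 3: 9, 4: 16, 5: 25}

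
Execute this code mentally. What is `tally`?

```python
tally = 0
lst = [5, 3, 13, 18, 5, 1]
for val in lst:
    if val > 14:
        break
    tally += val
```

Let's trace through this code step by step.

Initialize: tally = 0
Initialize: lst = [5, 3, 13, 18, 5, 1]
Entering loop: for val in lst:

After execution: tally = 21
21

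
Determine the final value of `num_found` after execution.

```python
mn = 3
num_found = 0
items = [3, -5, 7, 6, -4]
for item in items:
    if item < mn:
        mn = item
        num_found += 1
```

Let's trace through this code step by step.

Initialize: mn = 3
Initialize: num_found = 0
Initialize: items = [3, -5, 7, 6, -4]
Entering loop: for item in items:

After execution: num_found = 1
1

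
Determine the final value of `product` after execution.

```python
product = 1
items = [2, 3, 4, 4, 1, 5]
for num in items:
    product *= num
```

Let's trace through this code step by step.

Initialize: product = 1
Initialize: items = [2, 3, 4, 4, 1, 5]
Entering loop: for num in items:

After execution: product = 480
480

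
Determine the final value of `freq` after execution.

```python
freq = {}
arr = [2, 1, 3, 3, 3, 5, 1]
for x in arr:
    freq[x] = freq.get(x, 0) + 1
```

Let's trace through this code step by step.

Initialize: freq = {}
Initialize: arr = [2, 1, 3, 3, 3, 5, 1]
Entering loop: for x in arr:

After execution: freq = {2: 1, 1: 2, 3: 3, 5: 1}
{2: 1, 1: 2, 3: 3, 5: 1}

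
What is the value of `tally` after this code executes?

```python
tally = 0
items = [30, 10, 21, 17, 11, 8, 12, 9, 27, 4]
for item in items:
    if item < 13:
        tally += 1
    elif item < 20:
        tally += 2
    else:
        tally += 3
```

Let's trace through this code step by step.

Initialize: tally = 0
Initialize: items = [30, 10, 21, 17, 11, 8, 12, 9, 27, 4]
Entering loop: for item in items:

After execution: tally = 17
17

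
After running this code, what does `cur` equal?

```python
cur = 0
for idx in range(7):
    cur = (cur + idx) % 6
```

Let's trace through this code step by step.

Initialize: cur = 0
Entering loop: for idx in range(7):

After execution: cur = 3
3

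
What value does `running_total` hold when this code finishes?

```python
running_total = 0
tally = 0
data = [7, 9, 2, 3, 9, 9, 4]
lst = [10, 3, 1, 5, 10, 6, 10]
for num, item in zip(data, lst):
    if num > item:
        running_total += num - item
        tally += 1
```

Let's trace through this code step by step.

Initialize: running_total = 0
Initialize: tally = 0
Initialize: data = [7, 9, 2, 3, 9, 9, 4]
Initialize: lst = [10, 3, 1, 5, 10, 6, 10]
Entering loop: for num, item in zip(data, lst):

After execution: running_total = 10
10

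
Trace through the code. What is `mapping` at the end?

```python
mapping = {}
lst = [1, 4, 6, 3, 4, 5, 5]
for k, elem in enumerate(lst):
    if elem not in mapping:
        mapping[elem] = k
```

Let's trace through this code step by step.

Initialize: mapping = {}
Initialize: lst = [1, 4, 6, 3, 4, 5, 5]
Entering loop: for k, elem in enumerate(lst):

After execution: mapping = {1: 0, 4: 1, 6: 2, 3: 3, 5: 5}
{1: 0, 4: 1, 6: 2, 3: 3, 5: 5}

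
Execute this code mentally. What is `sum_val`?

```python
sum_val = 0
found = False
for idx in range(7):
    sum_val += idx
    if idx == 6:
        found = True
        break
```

Let's trace through this code step by step.

Initialize: sum_val = 0
Initialize: found = False
Entering loop: for idx in range(7):

After execution: sum_val = 21
21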